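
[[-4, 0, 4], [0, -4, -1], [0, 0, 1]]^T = [[-4, 0, 0], [0, -4, 0], [4, -1, 1]]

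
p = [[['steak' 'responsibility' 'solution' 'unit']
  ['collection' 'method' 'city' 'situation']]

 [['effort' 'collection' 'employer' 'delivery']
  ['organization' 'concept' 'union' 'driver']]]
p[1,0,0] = 'effort'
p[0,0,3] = 'unit'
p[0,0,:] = ['steak', 'responsibility', 'solution', 'unit']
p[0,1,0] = 'collection'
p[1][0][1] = 'collection'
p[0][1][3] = 'situation'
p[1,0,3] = 'delivery'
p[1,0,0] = 'effort'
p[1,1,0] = 'organization'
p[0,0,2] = 'solution'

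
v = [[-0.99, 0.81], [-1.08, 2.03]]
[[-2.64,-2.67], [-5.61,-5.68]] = v@[[0.72, 0.73], [-2.38, -2.41]]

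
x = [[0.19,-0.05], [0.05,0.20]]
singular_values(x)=[0.21, 0.2]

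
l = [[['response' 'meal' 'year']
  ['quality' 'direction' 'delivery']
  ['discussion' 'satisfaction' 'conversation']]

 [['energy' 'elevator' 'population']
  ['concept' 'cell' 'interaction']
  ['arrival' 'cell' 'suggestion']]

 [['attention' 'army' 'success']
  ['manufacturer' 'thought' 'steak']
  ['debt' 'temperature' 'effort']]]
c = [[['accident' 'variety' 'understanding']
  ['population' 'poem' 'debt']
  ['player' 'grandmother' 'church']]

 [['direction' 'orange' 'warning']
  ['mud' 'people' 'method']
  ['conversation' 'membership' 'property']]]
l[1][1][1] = 'cell'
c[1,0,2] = 'warning'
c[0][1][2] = 'debt'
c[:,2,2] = ['church', 'property']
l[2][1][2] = 'steak'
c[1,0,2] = 'warning'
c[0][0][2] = 'understanding'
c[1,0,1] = 'orange'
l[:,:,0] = [['response', 'quality', 'discussion'], ['energy', 'concept', 'arrival'], ['attention', 'manufacturer', 'debt']]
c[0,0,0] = 'accident'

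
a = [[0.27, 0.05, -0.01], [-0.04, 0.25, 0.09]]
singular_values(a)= [0.28, 0.27]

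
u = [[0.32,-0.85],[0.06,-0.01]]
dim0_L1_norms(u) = [0.38, 0.86]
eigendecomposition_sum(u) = [[0.16-0.01j,-0.42+0.43j], [(0.03-0.03j),-0.00+0.16j]] + [[0.16+0.01j, (-0.42-0.43j)], [0.03+0.03j, -0.00-0.16j]]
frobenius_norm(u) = 0.91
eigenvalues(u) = [(0.16+0.15j), (0.16-0.15j)]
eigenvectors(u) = [[(-0.97+0j),(-0.97-0j)], [(-0.19+0.18j),(-0.19-0.18j)]]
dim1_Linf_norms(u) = [0.85, 0.06]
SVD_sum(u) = [[0.32,-0.85], [0.01,-0.03]] + [[-0.0, -0.0],[0.05, 0.02]]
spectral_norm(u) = 0.91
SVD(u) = [[-1.00, -0.03], [-0.03, 1.0]] @ diag([0.9087537023222625, 0.052599510602102766]) @ [[-0.35,0.94], [0.94,0.35]]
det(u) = 0.05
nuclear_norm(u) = 0.96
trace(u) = 0.31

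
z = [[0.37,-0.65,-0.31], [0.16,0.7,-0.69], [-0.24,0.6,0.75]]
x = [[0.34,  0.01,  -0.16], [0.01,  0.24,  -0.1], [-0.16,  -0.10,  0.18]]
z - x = [[0.03, -0.66, -0.15], [0.15, 0.46, -0.59], [-0.08, 0.70, 0.57]]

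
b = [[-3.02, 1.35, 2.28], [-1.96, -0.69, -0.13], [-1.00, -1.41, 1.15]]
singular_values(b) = [4.37, 2.04, 1.22]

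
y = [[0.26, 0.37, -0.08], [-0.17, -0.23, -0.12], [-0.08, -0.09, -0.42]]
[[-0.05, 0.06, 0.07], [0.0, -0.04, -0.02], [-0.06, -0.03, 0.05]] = y @ [[0.04, 0.14, 0.05],[-0.12, 0.06, 0.13],[0.16, 0.04, -0.16]]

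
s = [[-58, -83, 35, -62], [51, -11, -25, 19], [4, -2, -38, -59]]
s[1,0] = 51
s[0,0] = -58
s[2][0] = 4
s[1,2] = -25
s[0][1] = -83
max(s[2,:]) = 4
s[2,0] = 4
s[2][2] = -38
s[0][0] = -58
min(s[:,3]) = -62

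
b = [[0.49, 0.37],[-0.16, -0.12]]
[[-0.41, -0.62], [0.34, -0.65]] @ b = [[-0.1, -0.08], [0.27, 0.2]]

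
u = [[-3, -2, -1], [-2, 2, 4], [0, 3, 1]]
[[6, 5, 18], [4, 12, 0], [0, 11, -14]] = u @ [[-2, -4, -3], [0, 4, -5], [0, -1, 1]]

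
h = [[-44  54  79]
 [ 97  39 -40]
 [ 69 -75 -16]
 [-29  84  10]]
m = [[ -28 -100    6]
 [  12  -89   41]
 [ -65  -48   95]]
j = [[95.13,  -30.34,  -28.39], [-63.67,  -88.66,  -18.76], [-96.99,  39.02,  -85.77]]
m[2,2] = 95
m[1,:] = [12, -89, 41]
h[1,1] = 39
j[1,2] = -18.76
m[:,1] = [-100, -89, -48]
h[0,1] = 54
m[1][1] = -89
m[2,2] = 95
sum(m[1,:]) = -36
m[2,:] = [-65, -48, 95]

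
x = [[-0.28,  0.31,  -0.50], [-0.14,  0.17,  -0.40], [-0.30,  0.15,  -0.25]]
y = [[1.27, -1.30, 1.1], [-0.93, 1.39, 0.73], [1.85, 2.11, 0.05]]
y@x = [[-0.5, 0.34, -0.39], [-0.15, 0.06, -0.27], [-0.83, 0.94, -1.78]]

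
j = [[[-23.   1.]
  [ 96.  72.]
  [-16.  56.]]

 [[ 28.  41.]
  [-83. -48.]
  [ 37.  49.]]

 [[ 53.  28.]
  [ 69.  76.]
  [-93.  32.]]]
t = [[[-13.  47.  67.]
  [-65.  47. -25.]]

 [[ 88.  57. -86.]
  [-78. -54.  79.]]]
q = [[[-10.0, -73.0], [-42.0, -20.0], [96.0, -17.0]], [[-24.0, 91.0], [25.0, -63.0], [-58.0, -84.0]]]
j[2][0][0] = 53.0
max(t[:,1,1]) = 47.0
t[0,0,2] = 67.0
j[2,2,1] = 32.0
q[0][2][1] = -17.0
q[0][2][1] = -17.0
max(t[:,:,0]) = 88.0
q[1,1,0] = 25.0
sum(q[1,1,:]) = -38.0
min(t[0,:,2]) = -25.0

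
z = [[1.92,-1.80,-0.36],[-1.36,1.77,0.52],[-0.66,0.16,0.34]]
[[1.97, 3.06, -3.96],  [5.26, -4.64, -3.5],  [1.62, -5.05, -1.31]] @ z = [[2.23, 1.24, -0.46], [18.72, -18.24, -5.50], [10.84, -12.06, -3.65]]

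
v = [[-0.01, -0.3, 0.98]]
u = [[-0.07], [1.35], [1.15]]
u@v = [[0.00, 0.02, -0.07], [-0.01, -0.40, 1.32], [-0.01, -0.34, 1.13]]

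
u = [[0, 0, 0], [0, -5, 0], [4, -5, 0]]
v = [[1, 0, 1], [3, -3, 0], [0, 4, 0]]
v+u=[[1, 0, 1], [3, -8, 0], [4, -1, 0]]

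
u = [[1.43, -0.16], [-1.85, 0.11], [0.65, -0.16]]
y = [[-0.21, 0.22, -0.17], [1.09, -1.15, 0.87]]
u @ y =[[-0.47,0.5,-0.38], [0.51,-0.53,0.41], [-0.31,0.33,-0.25]]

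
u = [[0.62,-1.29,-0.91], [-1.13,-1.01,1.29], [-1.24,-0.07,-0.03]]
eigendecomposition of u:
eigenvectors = [[0.75+0.00j,(-0.55+0.19j),(-0.55-0.19j)], [(-0.48+0j),-0.29+0.46j,-0.29-0.46j], [(-0.45+0j),-0.60+0.00j,-0.60-0.00j]]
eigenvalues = [(1.98+0j), (-1.2+0.45j), (-1.2-0.45j)]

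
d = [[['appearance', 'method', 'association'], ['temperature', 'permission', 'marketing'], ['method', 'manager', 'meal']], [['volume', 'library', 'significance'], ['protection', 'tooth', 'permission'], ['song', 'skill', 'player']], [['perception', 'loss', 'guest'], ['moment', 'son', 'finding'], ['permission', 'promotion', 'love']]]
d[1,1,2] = 'permission'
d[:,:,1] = [['method', 'permission', 'manager'], ['library', 'tooth', 'skill'], ['loss', 'son', 'promotion']]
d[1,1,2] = 'permission'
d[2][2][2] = 'love'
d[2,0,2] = 'guest'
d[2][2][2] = 'love'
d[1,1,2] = 'permission'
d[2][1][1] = 'son'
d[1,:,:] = [['volume', 'library', 'significance'], ['protection', 'tooth', 'permission'], ['song', 'skill', 'player']]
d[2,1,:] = ['moment', 'son', 'finding']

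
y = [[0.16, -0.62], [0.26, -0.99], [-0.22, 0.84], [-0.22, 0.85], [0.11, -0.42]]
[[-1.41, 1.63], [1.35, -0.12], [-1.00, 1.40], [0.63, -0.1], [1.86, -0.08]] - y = [[-1.57, 2.25], [1.09, 0.87], [-0.78, 0.56], [0.85, -0.95], [1.75, 0.34]]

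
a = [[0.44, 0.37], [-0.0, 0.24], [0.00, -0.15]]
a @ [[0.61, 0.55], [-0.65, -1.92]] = [[0.03, -0.47],[-0.16, -0.46],[0.10, 0.29]]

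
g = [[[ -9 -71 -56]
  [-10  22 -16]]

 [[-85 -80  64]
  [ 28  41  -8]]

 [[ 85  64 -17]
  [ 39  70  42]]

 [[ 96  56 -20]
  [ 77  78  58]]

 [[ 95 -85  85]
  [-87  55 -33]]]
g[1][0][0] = -85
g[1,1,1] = 41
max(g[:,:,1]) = 78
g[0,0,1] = -71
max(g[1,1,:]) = 41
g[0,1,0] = -10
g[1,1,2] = -8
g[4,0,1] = -85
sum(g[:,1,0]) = 47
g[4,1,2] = -33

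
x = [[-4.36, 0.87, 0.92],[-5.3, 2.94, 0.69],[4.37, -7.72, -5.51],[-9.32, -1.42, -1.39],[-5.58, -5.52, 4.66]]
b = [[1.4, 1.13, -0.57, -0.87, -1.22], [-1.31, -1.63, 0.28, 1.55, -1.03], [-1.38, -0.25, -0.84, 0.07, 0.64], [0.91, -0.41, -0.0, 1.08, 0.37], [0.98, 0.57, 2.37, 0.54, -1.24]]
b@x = [[0.33, 16.91, 0.73], [6.88, -4.61, -10.83], [-0.55, 0.92, 6.07], [-13.92, -3.99, 0.78], [4.95, -9.69, -18.29]]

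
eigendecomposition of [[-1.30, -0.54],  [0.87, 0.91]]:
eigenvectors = [[-0.91,  0.26], [0.4,  -0.96]]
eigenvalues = [-1.06, 0.67]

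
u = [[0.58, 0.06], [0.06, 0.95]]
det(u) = 0.55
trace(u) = 1.53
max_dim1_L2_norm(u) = 0.95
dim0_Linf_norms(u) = [0.58, 0.95]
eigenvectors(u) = [[-0.99, -0.16],[0.16, -0.99]]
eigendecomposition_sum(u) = [[0.56, -0.09], [-0.09, 0.01]] + [[0.02, 0.15],  [0.15, 0.94]]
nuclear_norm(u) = 1.53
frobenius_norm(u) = 1.12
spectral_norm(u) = 0.96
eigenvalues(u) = [0.57, 0.96]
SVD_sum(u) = [[0.02,0.15], [0.15,0.94]] + [[0.56, -0.09], [-0.09, 0.01]]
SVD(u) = [[0.16, 0.99],[0.99, -0.16]] @ diag([0.9594865033877673, 0.5705134966122326]) @ [[0.16, 0.99], [0.99, -0.16]]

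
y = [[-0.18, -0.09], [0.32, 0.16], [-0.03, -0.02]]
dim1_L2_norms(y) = [0.2, 0.36, 0.04]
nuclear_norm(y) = 0.42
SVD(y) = [[-0.49, 0.04], [0.87, -0.08], [-0.09, -1.00]] @ diag([0.41204386999565595, 0.0044552439891605115]) @ [[0.89, 0.45], [-0.45, 0.89]]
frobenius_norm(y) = 0.41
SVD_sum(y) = [[-0.18, -0.09],[0.32, 0.16],[-0.03, -0.02]] + [[-0.0, 0.0],[0.00, -0.00],[0.0, -0.0]]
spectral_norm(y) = 0.41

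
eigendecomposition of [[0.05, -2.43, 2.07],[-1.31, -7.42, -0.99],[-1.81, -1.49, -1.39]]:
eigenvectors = [[-0.21+0.00j, (-0.77+0j), (-0.77-0j)], [(-0.94+0j), (0.11+0.05j), (0.11-0.05j)], [-0.27+0.00j, (0.29-0.56j), (0.29+0.56j)]]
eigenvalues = [(-8+0j), (-0.38+1.66j), (-0.38-1.66j)]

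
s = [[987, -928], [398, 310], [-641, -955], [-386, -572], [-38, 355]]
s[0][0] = 987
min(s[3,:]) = -572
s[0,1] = -928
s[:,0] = [987, 398, -641, -386, -38]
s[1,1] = 310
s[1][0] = 398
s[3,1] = -572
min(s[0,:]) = -928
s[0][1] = -928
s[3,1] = -572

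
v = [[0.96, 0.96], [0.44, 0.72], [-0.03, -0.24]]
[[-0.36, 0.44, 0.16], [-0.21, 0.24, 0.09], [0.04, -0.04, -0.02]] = v @ [[-0.24, 0.34, 0.12], [-0.14, 0.12, 0.05]]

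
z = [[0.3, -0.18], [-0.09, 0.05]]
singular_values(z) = [0.36, 0.0]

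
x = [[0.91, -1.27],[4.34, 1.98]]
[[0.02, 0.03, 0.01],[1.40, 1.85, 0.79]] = x @[[0.25, 0.33, 0.14], [0.16, 0.21, 0.09]]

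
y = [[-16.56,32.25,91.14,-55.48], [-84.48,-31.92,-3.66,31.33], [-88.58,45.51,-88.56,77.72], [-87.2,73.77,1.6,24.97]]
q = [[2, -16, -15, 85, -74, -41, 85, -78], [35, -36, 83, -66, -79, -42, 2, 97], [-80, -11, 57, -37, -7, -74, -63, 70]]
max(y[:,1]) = 73.77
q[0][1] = -16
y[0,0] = -16.56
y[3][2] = 1.6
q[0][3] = 85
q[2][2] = 57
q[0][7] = -78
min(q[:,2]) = -15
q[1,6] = 2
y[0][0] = -16.56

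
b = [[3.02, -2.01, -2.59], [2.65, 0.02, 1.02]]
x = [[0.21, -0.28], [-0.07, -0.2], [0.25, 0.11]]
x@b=[[-0.11, -0.43, -0.83], [-0.74, 0.14, -0.02], [1.05, -0.50, -0.54]]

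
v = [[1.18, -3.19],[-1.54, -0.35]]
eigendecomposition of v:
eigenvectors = [[0.9,0.72], [-0.44,0.70]]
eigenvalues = [2.76, -1.93]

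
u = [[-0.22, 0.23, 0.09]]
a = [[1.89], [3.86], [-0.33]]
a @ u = [[-0.42, 0.43, 0.17], [-0.85, 0.89, 0.35], [0.07, -0.08, -0.03]]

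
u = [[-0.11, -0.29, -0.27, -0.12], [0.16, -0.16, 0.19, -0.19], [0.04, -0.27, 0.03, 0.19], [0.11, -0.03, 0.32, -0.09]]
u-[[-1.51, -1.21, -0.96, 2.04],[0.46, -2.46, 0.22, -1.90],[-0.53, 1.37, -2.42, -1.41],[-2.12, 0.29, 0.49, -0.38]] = [[1.40, 0.92, 0.69, -2.16], [-0.3, 2.30, -0.03, 1.71], [0.57, -1.64, 2.45, 1.60], [2.23, -0.32, -0.17, 0.29]]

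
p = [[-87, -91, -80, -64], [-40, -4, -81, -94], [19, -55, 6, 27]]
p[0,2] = -80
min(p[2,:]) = -55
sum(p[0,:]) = -322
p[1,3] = -94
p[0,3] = -64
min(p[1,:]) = -94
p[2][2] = 6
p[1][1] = -4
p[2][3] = 27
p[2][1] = -55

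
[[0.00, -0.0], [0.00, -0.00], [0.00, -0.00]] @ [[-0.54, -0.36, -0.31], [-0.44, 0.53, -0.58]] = [[0.00, 0.00, 0.00], [0.00, 0.0, 0.00], [0.0, 0.00, 0.00]]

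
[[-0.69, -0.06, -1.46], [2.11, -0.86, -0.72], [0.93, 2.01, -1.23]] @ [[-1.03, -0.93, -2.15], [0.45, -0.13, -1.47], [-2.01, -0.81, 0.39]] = [[3.62,1.83,1.00], [-1.11,-1.27,-3.55], [2.42,-0.13,-5.43]]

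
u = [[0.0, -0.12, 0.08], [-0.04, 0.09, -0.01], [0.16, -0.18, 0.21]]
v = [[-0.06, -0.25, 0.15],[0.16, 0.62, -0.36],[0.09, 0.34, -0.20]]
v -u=[[-0.06, -0.13, 0.07],  [0.2, 0.53, -0.35],  [-0.07, 0.52, -0.41]]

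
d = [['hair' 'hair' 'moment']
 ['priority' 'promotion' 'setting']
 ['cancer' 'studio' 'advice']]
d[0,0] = 'hair'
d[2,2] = 'advice'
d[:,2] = ['moment', 'setting', 'advice']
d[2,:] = ['cancer', 'studio', 'advice']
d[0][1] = 'hair'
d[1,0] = 'priority'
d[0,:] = ['hair', 'hair', 'moment']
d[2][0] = 'cancer'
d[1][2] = 'setting'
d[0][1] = 'hair'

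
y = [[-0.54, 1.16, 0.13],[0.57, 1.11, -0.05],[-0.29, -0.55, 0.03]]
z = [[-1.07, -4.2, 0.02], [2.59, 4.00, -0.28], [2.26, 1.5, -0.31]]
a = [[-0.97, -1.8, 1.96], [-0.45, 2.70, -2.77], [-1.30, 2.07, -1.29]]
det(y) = -0.01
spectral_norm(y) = 1.70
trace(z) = 2.62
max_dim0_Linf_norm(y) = 1.16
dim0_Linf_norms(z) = [2.59, 4.2, 0.31]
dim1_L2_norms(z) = [4.33, 4.77, 2.73]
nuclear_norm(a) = 7.26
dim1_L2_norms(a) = [2.83, 3.89, 2.76]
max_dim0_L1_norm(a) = 6.57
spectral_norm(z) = 6.79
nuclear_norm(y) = 2.55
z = a @ y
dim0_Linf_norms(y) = [0.57, 1.16, 0.13]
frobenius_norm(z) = 7.00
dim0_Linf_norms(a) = [1.3, 2.7, 2.77]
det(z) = 0.06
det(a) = -2.57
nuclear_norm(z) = 8.51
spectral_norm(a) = 5.28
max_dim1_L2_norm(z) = 4.77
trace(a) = 0.44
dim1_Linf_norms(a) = [1.96, 2.77, 2.07]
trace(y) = 0.60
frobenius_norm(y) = 1.90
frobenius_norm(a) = 5.55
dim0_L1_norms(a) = [2.72, 6.57, 6.02]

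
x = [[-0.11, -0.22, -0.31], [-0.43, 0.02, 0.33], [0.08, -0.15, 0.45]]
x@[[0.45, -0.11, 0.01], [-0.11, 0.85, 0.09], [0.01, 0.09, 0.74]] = [[-0.03, -0.2, -0.25], [-0.19, 0.09, 0.24], [0.06, -0.10, 0.32]]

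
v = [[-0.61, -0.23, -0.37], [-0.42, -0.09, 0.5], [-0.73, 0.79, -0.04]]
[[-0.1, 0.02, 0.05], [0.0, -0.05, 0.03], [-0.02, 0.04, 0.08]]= v@[[0.09, 0.01, -0.09], [0.06, 0.05, 0.02], [0.09, -0.09, -0.01]]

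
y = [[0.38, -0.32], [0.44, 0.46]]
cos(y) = [[0.99, 0.13], [-0.18, 0.96]]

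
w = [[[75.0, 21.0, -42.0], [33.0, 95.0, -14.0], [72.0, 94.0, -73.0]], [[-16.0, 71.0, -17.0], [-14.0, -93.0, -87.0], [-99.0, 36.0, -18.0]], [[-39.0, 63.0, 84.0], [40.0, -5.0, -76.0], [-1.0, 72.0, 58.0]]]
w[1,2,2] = -18.0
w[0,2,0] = 72.0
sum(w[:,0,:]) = 200.0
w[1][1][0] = -14.0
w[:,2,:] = [[72.0, 94.0, -73.0], [-99.0, 36.0, -18.0], [-1.0, 72.0, 58.0]]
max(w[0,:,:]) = 95.0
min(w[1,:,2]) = -87.0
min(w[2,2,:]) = -1.0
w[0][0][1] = 21.0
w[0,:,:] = [[75.0, 21.0, -42.0], [33.0, 95.0, -14.0], [72.0, 94.0, -73.0]]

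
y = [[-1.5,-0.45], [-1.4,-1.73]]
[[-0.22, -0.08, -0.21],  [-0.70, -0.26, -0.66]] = y@[[0.03,0.01,0.03], [0.38,0.14,0.36]]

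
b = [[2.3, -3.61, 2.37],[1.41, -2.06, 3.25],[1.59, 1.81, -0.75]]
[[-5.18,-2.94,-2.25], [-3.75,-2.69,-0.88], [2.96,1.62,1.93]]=b @ [[0.2, 0.14, 0.26],[1.28, 0.55, 0.92],[-0.43, -0.54, 0.2]]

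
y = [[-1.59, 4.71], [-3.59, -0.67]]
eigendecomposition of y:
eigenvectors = [[(0.75+0j),(0.75-0j)], [0.07+0.65j,0.07-0.65j]]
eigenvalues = [(-1.13+4.09j), (-1.13-4.09j)]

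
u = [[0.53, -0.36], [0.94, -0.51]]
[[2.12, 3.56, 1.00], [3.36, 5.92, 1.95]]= u@[[1.84, 4.62, 2.85], [-3.19, -3.1, 1.42]]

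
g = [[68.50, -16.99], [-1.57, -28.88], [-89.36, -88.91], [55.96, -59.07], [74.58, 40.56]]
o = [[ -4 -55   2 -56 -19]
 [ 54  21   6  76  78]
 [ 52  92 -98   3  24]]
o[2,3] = 3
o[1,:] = [54, 21, 6, 76, 78]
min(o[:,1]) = -55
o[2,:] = [52, 92, -98, 3, 24]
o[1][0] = 54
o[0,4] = -19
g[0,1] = -16.99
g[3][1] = -59.07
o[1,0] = 54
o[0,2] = 2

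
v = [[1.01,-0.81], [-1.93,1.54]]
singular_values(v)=[2.79, 0.0]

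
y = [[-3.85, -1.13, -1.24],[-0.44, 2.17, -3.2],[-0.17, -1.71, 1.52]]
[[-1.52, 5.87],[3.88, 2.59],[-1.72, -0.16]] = y @ [[1.31, -0.68], [-0.91, -1.20], [-2.01, -1.53]]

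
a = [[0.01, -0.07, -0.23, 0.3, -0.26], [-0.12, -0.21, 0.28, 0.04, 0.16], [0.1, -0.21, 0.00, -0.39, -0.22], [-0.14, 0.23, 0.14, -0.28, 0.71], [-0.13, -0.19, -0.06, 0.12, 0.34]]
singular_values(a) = [0.96, 0.56, 0.42, 0.27, 0.03]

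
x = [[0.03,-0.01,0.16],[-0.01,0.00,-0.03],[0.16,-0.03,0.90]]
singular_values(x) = [0.93, 0.0, 0.0]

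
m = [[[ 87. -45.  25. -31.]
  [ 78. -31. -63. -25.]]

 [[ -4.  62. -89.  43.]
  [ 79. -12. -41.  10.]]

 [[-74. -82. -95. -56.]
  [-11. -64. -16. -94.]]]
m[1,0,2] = -89.0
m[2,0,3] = -56.0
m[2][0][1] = -82.0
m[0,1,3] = -25.0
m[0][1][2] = -63.0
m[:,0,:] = [[87.0, -45.0, 25.0, -31.0], [-4.0, 62.0, -89.0, 43.0], [-74.0, -82.0, -95.0, -56.0]]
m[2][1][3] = -94.0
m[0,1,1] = -31.0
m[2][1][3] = -94.0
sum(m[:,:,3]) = -153.0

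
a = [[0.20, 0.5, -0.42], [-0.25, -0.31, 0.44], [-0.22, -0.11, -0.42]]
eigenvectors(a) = [[0.73+0.00j, (0.73-0j), 0.64+0.00j],  [-0.46+0.46j, (-0.46-0.46j), (-0.45+0j)],  [-0.23+0.04j, (-0.23-0.04j), (0.62+0j)]]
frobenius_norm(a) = 1.03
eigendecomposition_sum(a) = [[(0.16+0.11j), 0.23-0.00j, 0.01-0.11j],[(-0.17+0.03j), (-0.14+0.15j), 0.07+0.08j],[(-0.05-0.03j), -0.07+0.01j, 0.00+0.04j]] + [[(0.16-0.11j),(0.23+0j),0.01+0.11j],[-0.17-0.03j,(-0.14-0.15j),0.07-0.08j],[(-0.05+0.03j),(-0.07-0.01j),0.00-0.04j]] + [[-0.11+0.00j, (0.04+0j), (-0.44-0j)], [(0.08-0j), -0.02-0.00j, (0.31+0j)], [(-0.11+0j), (0.03+0j), -0.43-0.00j]]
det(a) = -0.05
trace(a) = -0.53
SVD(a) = [[-0.74, 0.22, -0.64], [0.64, -0.05, -0.76], [-0.20, -0.97, -0.11]] @ diag([0.9100027845676721, 0.4630006527849622, 0.11412855733681214]) @ [[-0.29, -0.6, 0.74], [0.59, 0.50, 0.63], [0.76, -0.62, -0.21]]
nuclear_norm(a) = 1.49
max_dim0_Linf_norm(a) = 0.5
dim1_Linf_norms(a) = [0.5, 0.44, 0.42]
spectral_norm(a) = 0.91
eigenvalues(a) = [(0.02+0.29j), (0.02-0.29j), (-0.57+0j)]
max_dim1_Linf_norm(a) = 0.5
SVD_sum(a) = [[0.20, 0.40, -0.50], [-0.17, -0.35, 0.44], [0.05, 0.11, -0.14]] + [[0.06, 0.05, 0.07], [-0.01, -0.01, -0.01], [-0.26, -0.23, -0.29]] + [[-0.06, 0.05, 0.01],[-0.07, 0.05, 0.02],[-0.01, 0.01, 0.0]]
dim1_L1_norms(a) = [1.12, 1.0, 0.75]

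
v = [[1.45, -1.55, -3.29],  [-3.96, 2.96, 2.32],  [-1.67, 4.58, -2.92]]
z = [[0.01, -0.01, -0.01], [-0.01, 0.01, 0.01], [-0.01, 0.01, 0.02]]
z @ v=[[0.07, -0.09, -0.03], [-0.07, 0.09, 0.03], [-0.09, 0.14, -0.0]]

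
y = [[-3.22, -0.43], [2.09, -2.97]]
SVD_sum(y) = [[-2.25, 1.28], [2.86, -1.62]] + [[-0.97, -1.71], [-0.77, -1.35]]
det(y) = 10.46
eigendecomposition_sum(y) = [[-1.61+0.26j, (-0.21-0.71j)], [1.04+3.44j, (-1.48+0.68j)]] + [[(-1.61-0.26j), (-0.21+0.71j)], [(1.04-3.44j), -1.48-0.68j]]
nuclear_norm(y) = 6.68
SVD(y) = [[-0.62, 0.79], [0.79, 0.62]] @ diag([4.181009916664361, 2.5022901663784474]) @ [[0.87, -0.49], [-0.49, -0.87]]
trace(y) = -6.19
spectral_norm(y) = 4.18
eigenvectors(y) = [[(0.05-0.41j), (0.05+0.41j)], [(-0.91+0j), -0.91-0.00j]]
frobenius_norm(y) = 4.87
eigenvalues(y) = [(-3.1+0.94j), (-3.1-0.94j)]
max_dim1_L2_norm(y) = 3.63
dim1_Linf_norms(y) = [3.22, 2.97]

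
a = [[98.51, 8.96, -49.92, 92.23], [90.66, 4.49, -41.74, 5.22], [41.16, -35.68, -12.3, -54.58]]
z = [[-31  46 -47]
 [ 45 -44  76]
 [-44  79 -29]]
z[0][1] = 46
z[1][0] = 45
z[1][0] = 45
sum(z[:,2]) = 0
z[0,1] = 46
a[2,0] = 41.16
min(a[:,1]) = -35.68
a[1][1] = 4.49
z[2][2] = -29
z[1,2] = 76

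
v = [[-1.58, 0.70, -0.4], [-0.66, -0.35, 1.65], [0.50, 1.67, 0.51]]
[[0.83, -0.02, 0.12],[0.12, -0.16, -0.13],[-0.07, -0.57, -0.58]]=v @ [[-0.45, -0.06, -0.14], [0.12, -0.27, -0.25], [-0.08, -0.18, -0.19]]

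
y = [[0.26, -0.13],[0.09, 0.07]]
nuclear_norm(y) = 0.40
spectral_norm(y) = 0.30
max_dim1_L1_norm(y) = 0.39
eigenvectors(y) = [[0.77+0.00j, (0.77-0j)], [(0.56-0.31j), (0.56+0.31j)]]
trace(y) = 0.33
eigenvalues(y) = [(0.16+0.05j), (0.16-0.05j)]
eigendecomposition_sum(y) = [[(0.13-0.13j), -0.07+0.21j],[0.04-0.14j, (0.03+0.18j)]] + [[(0.13+0.13j), -0.07-0.21j], [0.04+0.14j, (0.03-0.18j)]]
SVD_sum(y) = [[0.27, -0.11], [0.05, -0.02]] + [[-0.01,-0.02],[0.04,0.09]]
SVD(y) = [[-0.98, -0.19], [-0.19, 0.98]] @ diag([0.2953877593452574, 0.10122288095578143]) @ [[-0.92, 0.39], [0.39, 0.92]]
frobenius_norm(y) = 0.31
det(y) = 0.03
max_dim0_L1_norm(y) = 0.35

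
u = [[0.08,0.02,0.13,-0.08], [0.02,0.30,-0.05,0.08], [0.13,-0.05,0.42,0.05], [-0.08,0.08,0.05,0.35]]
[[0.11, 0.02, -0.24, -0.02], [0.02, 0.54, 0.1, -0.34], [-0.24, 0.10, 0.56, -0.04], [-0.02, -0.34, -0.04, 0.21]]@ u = [[-0.02, 0.02, -0.09, -0.03], [0.05, 0.13, 0.0, -0.07], [0.06, -0.01, 0.20, 0.04], [-0.03, -0.08, 0.01, 0.05]]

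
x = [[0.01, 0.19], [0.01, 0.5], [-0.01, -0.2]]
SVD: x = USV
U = [[-0.33, 0.64], [-0.88, -0.48], [0.35, -0.6]]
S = [0.57, 0.01]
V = [[-0.03, -1.00], [1.0, -0.03]]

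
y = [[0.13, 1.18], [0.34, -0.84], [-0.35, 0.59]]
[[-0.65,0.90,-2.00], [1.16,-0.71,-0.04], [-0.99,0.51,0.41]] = y @ [[1.6, -0.15, -3.39], [-0.73, 0.78, -1.32]]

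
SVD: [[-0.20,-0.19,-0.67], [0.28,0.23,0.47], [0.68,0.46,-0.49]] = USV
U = [[0.4, 0.67, 0.63], [-0.18, -0.62, 0.77], [0.9, -0.42, -0.13]]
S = [0.97, 0.92, 0.0]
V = [[0.5, 0.31, -0.81], [-0.64, -0.5, -0.58], [0.58, -0.81, 0.05]]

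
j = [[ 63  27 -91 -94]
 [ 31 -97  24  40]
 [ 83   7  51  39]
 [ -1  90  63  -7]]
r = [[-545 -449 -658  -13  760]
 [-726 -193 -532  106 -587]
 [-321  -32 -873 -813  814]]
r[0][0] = -545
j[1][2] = 24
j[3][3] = -7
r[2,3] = -813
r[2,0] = -321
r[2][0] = -321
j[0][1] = 27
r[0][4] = 760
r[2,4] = 814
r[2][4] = 814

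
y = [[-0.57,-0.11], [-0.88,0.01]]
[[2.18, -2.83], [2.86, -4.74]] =y @ [[-3.28, 5.36], [-2.80, -2.02]]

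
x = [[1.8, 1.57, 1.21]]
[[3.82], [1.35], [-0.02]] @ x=[[6.88, 6.00, 4.62], [2.43, 2.12, 1.63], [-0.04, -0.03, -0.02]]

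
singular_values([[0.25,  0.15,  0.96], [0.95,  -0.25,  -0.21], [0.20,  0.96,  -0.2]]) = [1.01, 1.0, 1.0]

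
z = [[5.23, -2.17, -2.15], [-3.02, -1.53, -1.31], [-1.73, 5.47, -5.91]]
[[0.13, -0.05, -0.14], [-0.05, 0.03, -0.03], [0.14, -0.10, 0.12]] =z@[[0.02, -0.01, -0.01],  [0.01, -0.01, 0.03],  [-0.02, 0.01, 0.01]]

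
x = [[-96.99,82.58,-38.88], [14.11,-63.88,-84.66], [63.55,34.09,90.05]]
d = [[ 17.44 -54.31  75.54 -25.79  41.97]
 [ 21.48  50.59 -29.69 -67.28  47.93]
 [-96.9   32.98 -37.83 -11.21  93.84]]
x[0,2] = -38.88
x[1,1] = -63.88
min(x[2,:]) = 34.09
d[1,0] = 21.48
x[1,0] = 14.11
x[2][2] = 90.05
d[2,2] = -37.83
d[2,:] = [-96.9, 32.98, -37.83, -11.21, 93.84]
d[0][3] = -25.79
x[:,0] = [-96.99, 14.11, 63.55]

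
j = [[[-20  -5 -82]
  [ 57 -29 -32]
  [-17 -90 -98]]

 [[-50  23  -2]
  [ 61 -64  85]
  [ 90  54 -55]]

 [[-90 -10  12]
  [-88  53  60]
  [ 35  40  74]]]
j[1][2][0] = 90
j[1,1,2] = 85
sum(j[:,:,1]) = -28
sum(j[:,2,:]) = 33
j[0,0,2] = -82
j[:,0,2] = [-82, -2, 12]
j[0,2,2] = -98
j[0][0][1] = -5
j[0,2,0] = -17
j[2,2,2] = 74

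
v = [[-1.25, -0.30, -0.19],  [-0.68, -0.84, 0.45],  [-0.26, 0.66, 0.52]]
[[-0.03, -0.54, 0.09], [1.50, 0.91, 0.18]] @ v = [[0.38, 0.52, -0.19],  [-2.54, -1.10, 0.22]]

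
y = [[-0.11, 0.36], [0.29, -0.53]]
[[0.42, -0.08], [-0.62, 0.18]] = y@[[0.01, 0.46], [1.17, -0.08]]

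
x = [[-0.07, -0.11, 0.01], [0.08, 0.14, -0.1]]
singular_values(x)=[0.22, 0.05]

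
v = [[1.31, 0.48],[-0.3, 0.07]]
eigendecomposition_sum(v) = [[1.34,  0.58], [-0.36,  -0.16]] + [[-0.03, -0.10], [0.06, 0.23]]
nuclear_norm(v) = 1.59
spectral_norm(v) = 1.42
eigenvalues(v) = [1.18, 0.2]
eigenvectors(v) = [[0.97, -0.40], [-0.26, 0.92]]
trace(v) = 1.38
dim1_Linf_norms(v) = [1.31, 0.3]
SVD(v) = [[-0.98, 0.18], [0.18, 0.98]] @ diag([1.4190888931244579, 0.166092484510291]) @ [[-0.95,-0.32], [-0.32,0.95]]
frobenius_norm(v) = 1.43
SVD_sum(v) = [[1.32, 0.45], [-0.25, -0.08]] + [[-0.01, 0.03], [-0.05, 0.15]]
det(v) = 0.24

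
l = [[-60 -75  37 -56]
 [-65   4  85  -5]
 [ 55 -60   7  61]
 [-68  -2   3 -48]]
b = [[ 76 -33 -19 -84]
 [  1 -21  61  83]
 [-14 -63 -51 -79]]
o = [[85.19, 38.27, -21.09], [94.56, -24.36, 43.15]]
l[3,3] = -48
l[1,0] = -65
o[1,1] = -24.36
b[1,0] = 1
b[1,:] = [1, -21, 61, 83]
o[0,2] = -21.09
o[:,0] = [85.19, 94.56]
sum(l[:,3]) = -48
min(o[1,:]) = -24.36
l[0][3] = -56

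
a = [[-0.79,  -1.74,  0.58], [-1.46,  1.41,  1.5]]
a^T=[[-0.79,-1.46], [-1.74,1.41], [0.58,1.50]]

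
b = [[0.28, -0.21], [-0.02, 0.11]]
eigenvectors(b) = [[0.99, 0.74], [-0.1, 0.67]]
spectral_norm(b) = 0.36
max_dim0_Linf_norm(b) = 0.28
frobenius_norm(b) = 0.37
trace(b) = 0.39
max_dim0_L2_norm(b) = 0.28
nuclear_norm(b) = 0.43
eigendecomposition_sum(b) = [[0.27, -0.3], [-0.03, 0.03]] + [[0.01, 0.09], [0.01, 0.08]]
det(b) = 0.03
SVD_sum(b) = [[0.27, -0.22], [-0.07, 0.05]] + [[0.01,  0.01], [0.05,  0.06]]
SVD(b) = [[-0.97, 0.24], [0.24, 0.97]] @ diag([0.3599136160955895, 0.07390662317408772]) @ [[-0.77, 0.64],[0.64, 0.77]]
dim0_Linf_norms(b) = [0.28, 0.21]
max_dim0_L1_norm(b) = 0.32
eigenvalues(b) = [0.3, 0.09]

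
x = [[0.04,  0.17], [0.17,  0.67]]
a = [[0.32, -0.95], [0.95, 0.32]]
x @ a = [[0.17, 0.02], [0.69, 0.05]]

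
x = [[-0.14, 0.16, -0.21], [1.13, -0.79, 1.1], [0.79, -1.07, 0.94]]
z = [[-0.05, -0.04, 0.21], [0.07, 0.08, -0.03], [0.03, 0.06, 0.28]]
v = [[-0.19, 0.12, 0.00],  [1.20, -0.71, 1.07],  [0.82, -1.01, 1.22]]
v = x + z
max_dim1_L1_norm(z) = 0.37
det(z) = -0.00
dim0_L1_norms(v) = [2.21, 1.84, 2.29]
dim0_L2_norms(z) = [0.09, 0.11, 0.35]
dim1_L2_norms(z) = [0.22, 0.11, 0.29]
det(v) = -0.11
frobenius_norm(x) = 2.42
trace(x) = 0.01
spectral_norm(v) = 2.48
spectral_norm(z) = 0.35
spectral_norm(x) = 2.40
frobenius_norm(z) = 0.38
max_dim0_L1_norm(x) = 2.25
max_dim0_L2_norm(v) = 1.62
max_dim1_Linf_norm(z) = 0.28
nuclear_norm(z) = 0.49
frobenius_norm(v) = 2.51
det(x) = 0.03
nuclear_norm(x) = 2.76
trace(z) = 0.31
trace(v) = 0.32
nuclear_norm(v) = 2.97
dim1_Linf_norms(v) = [0.19, 1.2, 1.22]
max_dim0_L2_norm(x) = 1.46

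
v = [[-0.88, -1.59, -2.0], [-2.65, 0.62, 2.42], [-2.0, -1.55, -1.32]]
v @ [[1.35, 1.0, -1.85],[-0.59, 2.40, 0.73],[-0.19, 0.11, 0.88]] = [[0.13, -4.92, -1.29], [-4.4, -0.90, 7.48], [-1.53, -5.87, 1.41]]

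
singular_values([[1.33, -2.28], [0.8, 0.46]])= [2.64, 0.92]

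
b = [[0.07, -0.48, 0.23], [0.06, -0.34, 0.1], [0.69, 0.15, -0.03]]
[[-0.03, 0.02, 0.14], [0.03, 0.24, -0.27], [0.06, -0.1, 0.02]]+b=[[0.04, -0.46, 0.37], [0.09, -0.10, -0.17], [0.75, 0.05, -0.01]]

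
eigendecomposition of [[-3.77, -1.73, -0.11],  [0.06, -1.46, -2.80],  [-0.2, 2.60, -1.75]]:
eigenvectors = [[1.00+0.00j, -0.19+0.27j, (-0.19-0.27j)], [(0.04+0j), (0.68+0j), (0.68-0j)], [(0.05+0j), 0.02-0.66j, (0.02+0.66j)]]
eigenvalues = [(-3.84+0j), (-1.57+2.74j), (-1.57-2.74j)]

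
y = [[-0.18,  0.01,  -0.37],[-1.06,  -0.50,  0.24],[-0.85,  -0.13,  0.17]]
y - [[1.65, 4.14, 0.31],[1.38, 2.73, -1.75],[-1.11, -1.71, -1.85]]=[[-1.83,-4.13,-0.68], [-2.44,-3.23,1.99], [0.26,1.58,2.02]]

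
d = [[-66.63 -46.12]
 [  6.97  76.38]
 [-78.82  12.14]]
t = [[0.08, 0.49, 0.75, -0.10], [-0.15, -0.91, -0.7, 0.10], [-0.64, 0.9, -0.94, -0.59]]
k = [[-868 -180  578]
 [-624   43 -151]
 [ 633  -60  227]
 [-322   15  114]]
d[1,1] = 76.38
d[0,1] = -46.12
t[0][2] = 0.747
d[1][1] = 76.38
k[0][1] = -180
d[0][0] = -66.63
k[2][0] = 633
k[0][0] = -868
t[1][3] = 0.102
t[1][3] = 0.102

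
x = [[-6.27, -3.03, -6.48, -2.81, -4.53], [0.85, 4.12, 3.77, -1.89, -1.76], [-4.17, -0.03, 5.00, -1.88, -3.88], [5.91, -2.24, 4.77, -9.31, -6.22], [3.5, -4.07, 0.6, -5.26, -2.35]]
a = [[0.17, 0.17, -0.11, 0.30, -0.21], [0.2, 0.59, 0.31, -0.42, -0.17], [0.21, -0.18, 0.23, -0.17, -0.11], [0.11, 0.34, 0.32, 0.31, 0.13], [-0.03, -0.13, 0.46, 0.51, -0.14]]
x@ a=[[-3.21,-2.05,-4.72,-2.69,2.81], [1.61,1.48,0.64,-3.60,-1.29], [0.24,-1.76,-0.79,-4.65,0.63], [0.72,-3.53,-6.09,-4.16,-1.72], [-0.60,-3.40,-4.27,-0.17,-0.46]]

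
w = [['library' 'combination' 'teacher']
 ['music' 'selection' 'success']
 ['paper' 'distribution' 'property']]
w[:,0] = ['library', 'music', 'paper']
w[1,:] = ['music', 'selection', 'success']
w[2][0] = 'paper'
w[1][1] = 'selection'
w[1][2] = 'success'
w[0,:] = ['library', 'combination', 'teacher']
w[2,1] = 'distribution'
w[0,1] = 'combination'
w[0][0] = 'library'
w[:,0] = ['library', 'music', 'paper']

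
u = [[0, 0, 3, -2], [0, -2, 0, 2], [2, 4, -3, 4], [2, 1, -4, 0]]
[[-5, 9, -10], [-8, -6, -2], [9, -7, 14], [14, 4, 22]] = u @ [[0, 4, 3], [2, 0, 0], [-3, 1, -4], [-2, -3, -1]]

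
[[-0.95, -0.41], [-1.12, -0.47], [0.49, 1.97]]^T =[[-0.95, -1.12, 0.49], [-0.41, -0.47, 1.97]]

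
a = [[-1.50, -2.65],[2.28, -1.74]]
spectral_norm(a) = 3.17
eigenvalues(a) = [(-1.62+2.46j), (-1.62-2.46j)]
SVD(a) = [[0.84,0.55], [0.55,-0.84]] @ diag([3.1701929569822425, 2.729171415558243]) @ [[-0.0, -1.0],  [-1.0, 0.00]]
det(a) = 8.65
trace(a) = -3.24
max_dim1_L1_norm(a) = 4.15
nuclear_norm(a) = 5.90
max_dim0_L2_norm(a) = 3.17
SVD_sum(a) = [[-0.01, -2.65], [-0.01, -1.73]] + [[-1.49, 0.00], [2.29, -0.01]]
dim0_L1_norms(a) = [3.78, 4.39]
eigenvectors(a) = [[(0.73+0j), 0.73-0.00j],  [0.03-0.68j, (0.03+0.68j)]]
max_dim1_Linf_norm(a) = 2.65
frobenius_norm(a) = 4.18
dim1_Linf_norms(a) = [2.65, 2.28]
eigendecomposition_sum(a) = [[(-0.75+1.27j),  -1.33-0.87j], [1.14+0.75j,  -0.87+1.19j]] + [[(-0.75-1.27j), -1.33+0.87j], [(1.14-0.75j), -0.87-1.19j]]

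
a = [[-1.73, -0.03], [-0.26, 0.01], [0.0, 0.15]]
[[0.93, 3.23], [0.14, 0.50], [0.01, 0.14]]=a @ [[-0.54, -1.88], [0.05, 0.91]]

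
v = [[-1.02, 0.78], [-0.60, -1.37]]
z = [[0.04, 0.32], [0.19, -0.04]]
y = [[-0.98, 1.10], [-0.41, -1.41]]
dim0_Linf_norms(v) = [1.02, 1.37]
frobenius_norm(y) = 2.08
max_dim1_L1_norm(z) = 0.36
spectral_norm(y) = 1.82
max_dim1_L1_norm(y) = 2.08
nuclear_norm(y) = 2.83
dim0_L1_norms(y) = [1.39, 2.51]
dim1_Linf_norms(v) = [1.02, 1.37]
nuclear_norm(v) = 2.76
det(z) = -0.06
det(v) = 1.87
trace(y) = -2.39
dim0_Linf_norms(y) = [0.98, 1.41]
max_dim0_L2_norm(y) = 1.79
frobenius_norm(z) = 0.38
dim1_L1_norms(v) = [1.8, 1.97]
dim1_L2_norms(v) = [1.28, 1.5]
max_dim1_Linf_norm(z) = 0.32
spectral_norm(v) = 1.58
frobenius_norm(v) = 1.97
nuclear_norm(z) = 0.52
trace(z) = 0.00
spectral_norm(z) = 0.32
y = z + v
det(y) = 1.83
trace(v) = -2.39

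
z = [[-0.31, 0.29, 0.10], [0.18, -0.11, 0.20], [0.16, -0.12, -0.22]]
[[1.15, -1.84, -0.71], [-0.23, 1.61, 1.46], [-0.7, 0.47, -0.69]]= z@[[-0.91, 5.10, -1.19], [2.60, -1.74, -5.57], [1.11, 2.50, 5.33]]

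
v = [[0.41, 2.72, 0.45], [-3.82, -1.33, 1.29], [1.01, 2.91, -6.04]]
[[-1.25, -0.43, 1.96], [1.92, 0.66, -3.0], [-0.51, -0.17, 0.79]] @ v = [[3.11, 2.88, -12.96], [-4.76, -4.39, 19.84], [1.24, 1.14, -5.22]]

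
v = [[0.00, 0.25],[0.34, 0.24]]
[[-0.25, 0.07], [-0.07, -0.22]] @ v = [[0.02, -0.05], [-0.07, -0.07]]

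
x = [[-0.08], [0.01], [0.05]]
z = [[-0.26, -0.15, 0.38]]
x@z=[[0.02, 0.01, -0.03], [-0.00, -0.0, 0.00], [-0.01, -0.01, 0.02]]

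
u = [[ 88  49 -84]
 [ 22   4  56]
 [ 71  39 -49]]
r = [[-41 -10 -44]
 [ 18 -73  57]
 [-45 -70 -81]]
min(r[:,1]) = -73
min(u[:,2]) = -84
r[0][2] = -44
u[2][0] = 71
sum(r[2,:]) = -196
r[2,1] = -70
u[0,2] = -84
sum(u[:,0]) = 181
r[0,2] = -44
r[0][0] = -41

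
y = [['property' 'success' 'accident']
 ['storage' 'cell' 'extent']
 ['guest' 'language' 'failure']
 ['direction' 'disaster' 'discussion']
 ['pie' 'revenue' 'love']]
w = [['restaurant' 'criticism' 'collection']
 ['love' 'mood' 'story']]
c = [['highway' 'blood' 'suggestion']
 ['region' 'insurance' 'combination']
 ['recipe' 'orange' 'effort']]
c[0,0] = 'highway'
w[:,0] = ['restaurant', 'love']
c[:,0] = ['highway', 'region', 'recipe']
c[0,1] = 'blood'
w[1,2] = 'story'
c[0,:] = ['highway', 'blood', 'suggestion']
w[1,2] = 'story'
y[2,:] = ['guest', 'language', 'failure']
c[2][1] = 'orange'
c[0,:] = ['highway', 'blood', 'suggestion']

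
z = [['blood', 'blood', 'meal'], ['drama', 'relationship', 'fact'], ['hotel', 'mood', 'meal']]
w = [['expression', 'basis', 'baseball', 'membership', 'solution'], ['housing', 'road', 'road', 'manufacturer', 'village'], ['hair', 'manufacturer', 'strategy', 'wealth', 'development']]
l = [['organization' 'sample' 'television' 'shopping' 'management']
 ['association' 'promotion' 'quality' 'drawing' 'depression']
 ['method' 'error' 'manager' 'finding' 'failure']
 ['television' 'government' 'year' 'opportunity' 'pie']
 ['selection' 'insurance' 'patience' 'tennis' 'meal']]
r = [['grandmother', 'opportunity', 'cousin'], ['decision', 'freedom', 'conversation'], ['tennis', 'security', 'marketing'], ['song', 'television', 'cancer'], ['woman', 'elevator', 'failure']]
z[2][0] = 'hotel'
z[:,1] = ['blood', 'relationship', 'mood']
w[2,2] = 'strategy'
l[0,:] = ['organization', 'sample', 'television', 'shopping', 'management']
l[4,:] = ['selection', 'insurance', 'patience', 'tennis', 'meal']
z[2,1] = 'mood'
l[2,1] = 'error'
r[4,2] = 'failure'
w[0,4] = 'solution'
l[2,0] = 'method'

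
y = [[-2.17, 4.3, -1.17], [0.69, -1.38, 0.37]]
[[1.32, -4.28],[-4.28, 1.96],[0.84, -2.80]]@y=[[-5.82, 11.58, -3.13], [10.64, -21.11, 5.73], [-3.75, 7.48, -2.02]]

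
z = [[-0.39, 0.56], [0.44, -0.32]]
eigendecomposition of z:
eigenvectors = [[-0.77,-0.72], [0.64,-0.69]]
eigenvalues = [-0.85, 0.14]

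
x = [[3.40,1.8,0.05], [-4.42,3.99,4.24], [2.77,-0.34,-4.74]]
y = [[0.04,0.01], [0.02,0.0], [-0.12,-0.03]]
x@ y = [[0.17,0.03], [-0.61,-0.17], [0.67,0.17]]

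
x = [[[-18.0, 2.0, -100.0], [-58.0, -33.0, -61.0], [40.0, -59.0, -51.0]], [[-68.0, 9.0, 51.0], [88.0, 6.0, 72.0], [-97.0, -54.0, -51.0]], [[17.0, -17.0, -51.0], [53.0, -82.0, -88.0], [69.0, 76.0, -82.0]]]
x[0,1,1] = -33.0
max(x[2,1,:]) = 53.0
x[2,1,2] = -88.0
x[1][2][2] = -51.0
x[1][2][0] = -97.0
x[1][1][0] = 88.0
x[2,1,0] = 53.0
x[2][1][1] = -82.0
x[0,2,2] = -51.0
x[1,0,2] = 51.0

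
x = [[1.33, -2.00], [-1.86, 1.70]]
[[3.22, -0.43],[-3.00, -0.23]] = x @ [[0.36, 0.82], [-1.37, 0.76]]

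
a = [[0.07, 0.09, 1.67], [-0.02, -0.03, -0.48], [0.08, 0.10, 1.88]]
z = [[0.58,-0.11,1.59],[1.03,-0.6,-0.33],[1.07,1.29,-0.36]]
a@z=[[1.92, 2.09, -0.52], [-0.56, -0.6, 0.15], [2.16, 2.36, -0.58]]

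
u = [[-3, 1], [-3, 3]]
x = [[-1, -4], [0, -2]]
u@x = [[3, 10], [3, 6]]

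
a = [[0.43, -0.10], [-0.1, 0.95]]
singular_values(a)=[0.97, 0.41]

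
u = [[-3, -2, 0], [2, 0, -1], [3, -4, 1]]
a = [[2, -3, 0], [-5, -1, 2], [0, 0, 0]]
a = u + [[5, -1, 0], [-7, -1, 3], [-3, 4, -1]]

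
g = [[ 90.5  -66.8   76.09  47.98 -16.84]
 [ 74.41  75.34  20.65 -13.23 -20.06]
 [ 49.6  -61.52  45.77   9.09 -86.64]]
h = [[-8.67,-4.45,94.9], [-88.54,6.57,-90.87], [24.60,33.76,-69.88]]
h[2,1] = 33.76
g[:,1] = [-66.8, 75.34, -61.52]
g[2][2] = 45.77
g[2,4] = -86.64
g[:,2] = [76.09, 20.65, 45.77]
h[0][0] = -8.67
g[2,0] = 49.6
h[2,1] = 33.76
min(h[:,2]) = -90.87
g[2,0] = 49.6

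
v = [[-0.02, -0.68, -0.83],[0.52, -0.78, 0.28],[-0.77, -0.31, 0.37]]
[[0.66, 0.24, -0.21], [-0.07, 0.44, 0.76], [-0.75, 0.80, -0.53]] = v @ [[0.5, -0.54, 0.96], [0.10, -0.79, -0.2], [-0.89, 0.37, 0.39]]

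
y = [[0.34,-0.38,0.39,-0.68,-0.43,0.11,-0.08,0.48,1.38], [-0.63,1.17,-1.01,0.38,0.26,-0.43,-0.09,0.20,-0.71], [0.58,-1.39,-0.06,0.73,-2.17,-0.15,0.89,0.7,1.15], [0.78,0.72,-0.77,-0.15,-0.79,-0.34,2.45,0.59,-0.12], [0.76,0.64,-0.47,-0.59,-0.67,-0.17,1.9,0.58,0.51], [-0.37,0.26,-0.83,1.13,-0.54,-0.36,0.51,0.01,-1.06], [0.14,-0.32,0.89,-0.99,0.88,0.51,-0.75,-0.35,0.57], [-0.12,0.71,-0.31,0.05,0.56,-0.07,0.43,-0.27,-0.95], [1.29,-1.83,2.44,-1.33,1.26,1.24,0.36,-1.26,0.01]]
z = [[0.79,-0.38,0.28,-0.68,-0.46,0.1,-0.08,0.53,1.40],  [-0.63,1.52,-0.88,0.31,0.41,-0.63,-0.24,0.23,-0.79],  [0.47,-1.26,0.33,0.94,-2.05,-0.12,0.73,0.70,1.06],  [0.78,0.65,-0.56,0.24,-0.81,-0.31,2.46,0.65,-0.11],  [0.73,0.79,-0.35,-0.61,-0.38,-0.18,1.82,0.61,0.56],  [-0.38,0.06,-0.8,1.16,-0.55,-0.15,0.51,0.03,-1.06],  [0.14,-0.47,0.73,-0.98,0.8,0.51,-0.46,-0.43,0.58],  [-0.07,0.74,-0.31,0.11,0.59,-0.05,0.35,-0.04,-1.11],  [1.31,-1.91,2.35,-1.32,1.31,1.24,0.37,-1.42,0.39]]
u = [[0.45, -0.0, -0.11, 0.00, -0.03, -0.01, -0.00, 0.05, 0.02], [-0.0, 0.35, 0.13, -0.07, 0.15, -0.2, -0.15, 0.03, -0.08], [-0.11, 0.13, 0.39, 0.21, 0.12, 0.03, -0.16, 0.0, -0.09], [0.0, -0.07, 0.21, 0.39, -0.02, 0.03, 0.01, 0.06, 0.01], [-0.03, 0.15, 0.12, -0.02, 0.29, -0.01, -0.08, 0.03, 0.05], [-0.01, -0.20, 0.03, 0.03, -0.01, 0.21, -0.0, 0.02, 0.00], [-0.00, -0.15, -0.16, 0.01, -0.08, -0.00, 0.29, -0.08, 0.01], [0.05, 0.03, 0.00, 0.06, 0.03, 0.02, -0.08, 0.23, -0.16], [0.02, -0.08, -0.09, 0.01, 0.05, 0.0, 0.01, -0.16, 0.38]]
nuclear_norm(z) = 15.84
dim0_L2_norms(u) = [0.47, 0.49, 0.52, 0.45, 0.36, 0.29, 0.38, 0.31, 0.43]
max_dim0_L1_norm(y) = 7.56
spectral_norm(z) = 5.32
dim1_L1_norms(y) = [4.27, 4.88, 7.82, 6.71, 6.29, 5.07, 5.4, 3.47, 11.02]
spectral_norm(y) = 5.30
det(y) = -0.00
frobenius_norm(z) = 7.75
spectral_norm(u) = 0.81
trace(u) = 2.98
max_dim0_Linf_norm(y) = 2.45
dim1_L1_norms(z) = [4.7, 5.64, 7.66, 6.57, 6.03, 4.7, 5.1, 3.37, 11.62]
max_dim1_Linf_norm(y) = 2.45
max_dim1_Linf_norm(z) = 2.46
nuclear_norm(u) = 2.99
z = y + u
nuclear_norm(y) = 14.95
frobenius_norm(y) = 7.73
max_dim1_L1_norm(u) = 1.24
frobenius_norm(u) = 1.26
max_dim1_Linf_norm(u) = 0.45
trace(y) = -0.74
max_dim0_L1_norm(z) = 7.78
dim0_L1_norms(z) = [5.3, 7.78, 6.59, 6.35, 7.36, 3.29, 7.02, 4.64, 7.06]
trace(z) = 2.24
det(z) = 0.01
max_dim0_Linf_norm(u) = 0.45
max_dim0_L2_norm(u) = 0.52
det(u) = -0.00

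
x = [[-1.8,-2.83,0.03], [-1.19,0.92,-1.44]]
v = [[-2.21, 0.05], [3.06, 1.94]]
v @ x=[[3.92,6.3,-0.14], [-7.82,-6.88,-2.7]]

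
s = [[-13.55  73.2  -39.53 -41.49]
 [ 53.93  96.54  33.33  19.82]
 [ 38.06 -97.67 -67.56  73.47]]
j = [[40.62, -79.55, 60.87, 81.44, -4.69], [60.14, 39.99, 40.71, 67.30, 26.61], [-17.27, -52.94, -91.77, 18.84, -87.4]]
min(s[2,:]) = -97.67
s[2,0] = 38.06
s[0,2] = -39.53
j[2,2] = -91.77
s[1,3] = 19.82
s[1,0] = 53.93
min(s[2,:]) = -97.67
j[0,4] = -4.69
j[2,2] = -91.77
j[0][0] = 40.62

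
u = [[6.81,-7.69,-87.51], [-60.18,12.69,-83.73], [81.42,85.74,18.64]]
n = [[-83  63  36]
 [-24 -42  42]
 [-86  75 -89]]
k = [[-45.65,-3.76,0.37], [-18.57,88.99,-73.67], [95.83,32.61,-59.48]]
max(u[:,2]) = 18.64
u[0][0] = 6.81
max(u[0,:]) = 6.81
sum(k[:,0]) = 31.61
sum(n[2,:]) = -100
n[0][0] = -83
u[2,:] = [81.42, 85.74, 18.64]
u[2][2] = 18.64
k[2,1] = 32.61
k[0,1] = -3.76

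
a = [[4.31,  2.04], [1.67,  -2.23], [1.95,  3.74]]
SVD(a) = [[-0.75, -0.41], [0.05, -0.81], [-0.66, 0.42]] @ diag([6.045521804674181, 3.4265530944681175]) @ [[-0.74, -0.68], [-0.68, 0.74]]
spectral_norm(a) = 6.05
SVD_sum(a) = [[3.35, 3.08], [-0.21, -0.19], [2.92, 2.69]] + [[0.96, -1.04], [1.88, -2.04], [-0.97, 1.05]]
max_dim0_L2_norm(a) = 5.02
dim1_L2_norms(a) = [4.77, 2.79, 4.22]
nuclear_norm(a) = 9.47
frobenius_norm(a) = 6.95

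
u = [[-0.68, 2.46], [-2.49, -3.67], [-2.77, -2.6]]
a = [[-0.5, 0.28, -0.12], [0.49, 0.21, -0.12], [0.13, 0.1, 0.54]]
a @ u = [[-0.02, -1.95], [-0.52, 0.75], [-1.83, -1.45]]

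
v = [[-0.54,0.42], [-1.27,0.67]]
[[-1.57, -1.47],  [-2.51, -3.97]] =v@[[0.00, 3.98], [-3.74, 1.62]]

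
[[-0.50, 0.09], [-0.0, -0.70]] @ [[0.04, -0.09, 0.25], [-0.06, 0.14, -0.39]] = [[-0.03, 0.06, -0.16], [0.04, -0.10, 0.27]]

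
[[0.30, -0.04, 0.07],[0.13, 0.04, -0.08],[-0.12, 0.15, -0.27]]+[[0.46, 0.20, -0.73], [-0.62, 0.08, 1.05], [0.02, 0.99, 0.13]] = [[0.76, 0.16, -0.66], [-0.49, 0.12, 0.97], [-0.10, 1.14, -0.14]]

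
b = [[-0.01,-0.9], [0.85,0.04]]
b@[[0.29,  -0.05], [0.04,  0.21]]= [[-0.04, -0.19], [0.25, -0.03]]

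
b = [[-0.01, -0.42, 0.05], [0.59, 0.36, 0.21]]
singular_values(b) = [0.76, 0.35]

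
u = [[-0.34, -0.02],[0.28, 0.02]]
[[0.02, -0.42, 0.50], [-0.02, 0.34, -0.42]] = u @ [[-0.06, 1.24, -1.39], [-0.08, -0.27, -1.37]]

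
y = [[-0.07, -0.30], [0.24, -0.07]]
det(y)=0.077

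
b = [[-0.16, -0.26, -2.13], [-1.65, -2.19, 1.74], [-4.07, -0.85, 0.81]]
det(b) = 17.54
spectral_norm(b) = 5.02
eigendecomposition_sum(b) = [[1.45+0.00j, 0.13+0.00j, (-1.23+0j)], [-1.14+0.00j, (-0.1+0j), 0.96+0.00j], [-2.12+0.00j, -0.18+0.00j, 1.79+0.00j]] + [[(-0.81-1.35j), (-0.19-1.95j), (-0.45+0.13j)],[(-0.26+1.42j), -1.05+1.47j, 0.39+0.19j],[-0.98-1.44j, -0.33-2.15j, (-0.49+0.17j)]] + [[(-0.81+1.35j), -0.19+1.95j, -0.45-0.13j], [-0.26-1.42j, -1.05-1.47j, 0.39-0.19j], [(-0.98+1.44j), (-0.33+2.15j), (-0.49-0.17j)]]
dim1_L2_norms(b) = [2.15, 3.25, 4.24]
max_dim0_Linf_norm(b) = 4.07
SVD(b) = [[0.11,0.77,-0.63], [-0.58,-0.46,-0.67], [-0.81,0.44,0.39]] @ diag([5.0163011786751595, 2.4240667570956465, 1.442367096812051]) @ [[0.84, 0.38, -0.38], [-0.47, 0.18, -0.86], [-0.26, 0.91, 0.33]]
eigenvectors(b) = [[0.52+0.00j, -0.57-0.03j, -0.57+0.03j], [-0.41+0.00j, (0.38+0.37j), 0.38-0.37j], [-0.75+0.00j, -0.63+0.00j, -0.63-0.00j]]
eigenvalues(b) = [(3.15+0j), (-2.34+0.29j), (-2.34-0.29j)]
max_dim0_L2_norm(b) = 4.39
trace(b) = -1.54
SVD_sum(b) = [[0.48, 0.22, -0.22], [-2.43, -1.10, 1.09], [-3.42, -1.55, 1.54]] + [[-0.88, 0.34, -1.61],[0.53, -0.21, 0.97],[-0.5, 0.19, -0.92]] + [[0.24, -0.82, -0.3],[0.25, -0.88, -0.32],[-0.15, 0.51, 0.19]]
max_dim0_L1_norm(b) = 5.88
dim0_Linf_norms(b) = [4.07, 2.19, 2.13]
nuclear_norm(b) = 8.88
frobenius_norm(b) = 5.75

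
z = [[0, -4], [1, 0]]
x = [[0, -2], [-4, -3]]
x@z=[[-2, 0], [-3, 16]]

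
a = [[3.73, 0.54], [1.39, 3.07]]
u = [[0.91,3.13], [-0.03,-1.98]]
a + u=[[4.64,3.67], [1.36,1.09]]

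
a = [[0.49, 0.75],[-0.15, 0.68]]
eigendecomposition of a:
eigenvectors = [[0.91+0.00j, 0.91-0.00j], [0.12+0.39j, 0.12-0.39j]]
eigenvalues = [(0.58+0.32j), (0.58-0.32j)]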